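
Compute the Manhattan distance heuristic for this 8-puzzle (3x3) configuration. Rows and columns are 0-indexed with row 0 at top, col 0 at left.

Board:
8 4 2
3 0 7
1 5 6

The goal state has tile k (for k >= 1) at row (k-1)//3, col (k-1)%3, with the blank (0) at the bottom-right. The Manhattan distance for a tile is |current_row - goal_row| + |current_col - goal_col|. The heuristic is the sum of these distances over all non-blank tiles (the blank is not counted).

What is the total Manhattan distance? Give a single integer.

Answer: 16

Derivation:
Tile 8: (0,0)->(2,1) = 3
Tile 4: (0,1)->(1,0) = 2
Tile 2: (0,2)->(0,1) = 1
Tile 3: (1,0)->(0,2) = 3
Tile 7: (1,2)->(2,0) = 3
Tile 1: (2,0)->(0,0) = 2
Tile 5: (2,1)->(1,1) = 1
Tile 6: (2,2)->(1,2) = 1
Sum: 3 + 2 + 1 + 3 + 3 + 2 + 1 + 1 = 16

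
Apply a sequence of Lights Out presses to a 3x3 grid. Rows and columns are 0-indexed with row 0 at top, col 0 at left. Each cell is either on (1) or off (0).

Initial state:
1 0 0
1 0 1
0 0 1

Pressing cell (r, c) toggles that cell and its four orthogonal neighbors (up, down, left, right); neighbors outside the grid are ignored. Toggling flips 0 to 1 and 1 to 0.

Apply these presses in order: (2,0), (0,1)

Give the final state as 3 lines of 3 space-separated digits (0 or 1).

After press 1 at (2,0):
1 0 0
0 0 1
1 1 1

After press 2 at (0,1):
0 1 1
0 1 1
1 1 1

Answer: 0 1 1
0 1 1
1 1 1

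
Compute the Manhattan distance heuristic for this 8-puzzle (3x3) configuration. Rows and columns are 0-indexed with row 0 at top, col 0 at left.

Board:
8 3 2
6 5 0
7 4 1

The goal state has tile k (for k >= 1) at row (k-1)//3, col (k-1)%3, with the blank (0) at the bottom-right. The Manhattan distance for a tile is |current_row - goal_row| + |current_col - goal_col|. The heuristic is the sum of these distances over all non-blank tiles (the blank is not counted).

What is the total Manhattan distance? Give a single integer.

Tile 8: at (0,0), goal (2,1), distance |0-2|+|0-1| = 3
Tile 3: at (0,1), goal (0,2), distance |0-0|+|1-2| = 1
Tile 2: at (0,2), goal (0,1), distance |0-0|+|2-1| = 1
Tile 6: at (1,0), goal (1,2), distance |1-1|+|0-2| = 2
Tile 5: at (1,1), goal (1,1), distance |1-1|+|1-1| = 0
Tile 7: at (2,0), goal (2,0), distance |2-2|+|0-0| = 0
Tile 4: at (2,1), goal (1,0), distance |2-1|+|1-0| = 2
Tile 1: at (2,2), goal (0,0), distance |2-0|+|2-0| = 4
Sum: 3 + 1 + 1 + 2 + 0 + 0 + 2 + 4 = 13

Answer: 13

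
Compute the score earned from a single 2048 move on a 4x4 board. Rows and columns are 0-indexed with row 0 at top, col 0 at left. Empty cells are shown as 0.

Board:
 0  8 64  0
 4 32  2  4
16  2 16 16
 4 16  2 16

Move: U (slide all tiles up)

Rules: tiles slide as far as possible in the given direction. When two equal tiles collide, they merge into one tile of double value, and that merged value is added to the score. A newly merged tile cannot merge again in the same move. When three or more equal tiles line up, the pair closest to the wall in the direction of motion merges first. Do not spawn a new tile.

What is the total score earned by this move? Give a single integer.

Slide up:
col 0: [0, 4, 16, 4] -> [4, 16, 4, 0]  score +0 (running 0)
col 1: [8, 32, 2, 16] -> [8, 32, 2, 16]  score +0 (running 0)
col 2: [64, 2, 16, 2] -> [64, 2, 16, 2]  score +0 (running 0)
col 3: [0, 4, 16, 16] -> [4, 32, 0, 0]  score +32 (running 32)
Board after move:
 4  8 64  4
16 32  2 32
 4  2 16  0
 0 16  2  0

Answer: 32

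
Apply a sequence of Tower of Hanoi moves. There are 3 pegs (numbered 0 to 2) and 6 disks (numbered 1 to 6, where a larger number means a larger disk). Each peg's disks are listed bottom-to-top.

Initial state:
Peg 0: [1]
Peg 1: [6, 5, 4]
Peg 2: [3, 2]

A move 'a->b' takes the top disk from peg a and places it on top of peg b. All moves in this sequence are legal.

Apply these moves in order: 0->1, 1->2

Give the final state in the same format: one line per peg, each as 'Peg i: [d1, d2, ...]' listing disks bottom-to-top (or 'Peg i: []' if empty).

After move 1 (0->1):
Peg 0: []
Peg 1: [6, 5, 4, 1]
Peg 2: [3, 2]

After move 2 (1->2):
Peg 0: []
Peg 1: [6, 5, 4]
Peg 2: [3, 2, 1]

Answer: Peg 0: []
Peg 1: [6, 5, 4]
Peg 2: [3, 2, 1]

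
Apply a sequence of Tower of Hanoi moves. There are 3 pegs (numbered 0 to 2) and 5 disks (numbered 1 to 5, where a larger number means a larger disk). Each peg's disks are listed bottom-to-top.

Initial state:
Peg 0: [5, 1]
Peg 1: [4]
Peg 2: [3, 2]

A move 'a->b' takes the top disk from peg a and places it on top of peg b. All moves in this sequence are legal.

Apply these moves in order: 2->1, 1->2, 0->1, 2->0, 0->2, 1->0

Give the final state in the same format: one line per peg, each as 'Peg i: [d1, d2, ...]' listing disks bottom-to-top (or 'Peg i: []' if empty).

After move 1 (2->1):
Peg 0: [5, 1]
Peg 1: [4, 2]
Peg 2: [3]

After move 2 (1->2):
Peg 0: [5, 1]
Peg 1: [4]
Peg 2: [3, 2]

After move 3 (0->1):
Peg 0: [5]
Peg 1: [4, 1]
Peg 2: [3, 2]

After move 4 (2->0):
Peg 0: [5, 2]
Peg 1: [4, 1]
Peg 2: [3]

After move 5 (0->2):
Peg 0: [5]
Peg 1: [4, 1]
Peg 2: [3, 2]

After move 6 (1->0):
Peg 0: [5, 1]
Peg 1: [4]
Peg 2: [3, 2]

Answer: Peg 0: [5, 1]
Peg 1: [4]
Peg 2: [3, 2]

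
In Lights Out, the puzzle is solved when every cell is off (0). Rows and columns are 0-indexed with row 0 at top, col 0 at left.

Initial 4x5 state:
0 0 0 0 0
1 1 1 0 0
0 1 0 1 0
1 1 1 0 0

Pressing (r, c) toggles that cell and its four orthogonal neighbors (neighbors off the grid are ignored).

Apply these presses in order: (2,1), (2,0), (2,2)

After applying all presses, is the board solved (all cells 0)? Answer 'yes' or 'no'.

After press 1 at (2,1):
0 0 0 0 0
1 0 1 0 0
1 0 1 1 0
1 0 1 0 0

After press 2 at (2,0):
0 0 0 0 0
0 0 1 0 0
0 1 1 1 0
0 0 1 0 0

After press 3 at (2,2):
0 0 0 0 0
0 0 0 0 0
0 0 0 0 0
0 0 0 0 0

Lights still on: 0

Answer: yes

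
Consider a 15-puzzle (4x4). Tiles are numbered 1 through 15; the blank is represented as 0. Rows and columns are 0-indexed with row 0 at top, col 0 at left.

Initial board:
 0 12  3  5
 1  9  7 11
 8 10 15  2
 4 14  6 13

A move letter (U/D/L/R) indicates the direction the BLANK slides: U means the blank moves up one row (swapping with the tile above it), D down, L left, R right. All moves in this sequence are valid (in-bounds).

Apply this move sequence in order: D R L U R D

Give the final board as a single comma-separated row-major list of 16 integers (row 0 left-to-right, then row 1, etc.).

After move 1 (D):
 1 12  3  5
 0  9  7 11
 8 10 15  2
 4 14  6 13

After move 2 (R):
 1 12  3  5
 9  0  7 11
 8 10 15  2
 4 14  6 13

After move 3 (L):
 1 12  3  5
 0  9  7 11
 8 10 15  2
 4 14  6 13

After move 4 (U):
 0 12  3  5
 1  9  7 11
 8 10 15  2
 4 14  6 13

After move 5 (R):
12  0  3  5
 1  9  7 11
 8 10 15  2
 4 14  6 13

After move 6 (D):
12  9  3  5
 1  0  7 11
 8 10 15  2
 4 14  6 13

Answer: 12, 9, 3, 5, 1, 0, 7, 11, 8, 10, 15, 2, 4, 14, 6, 13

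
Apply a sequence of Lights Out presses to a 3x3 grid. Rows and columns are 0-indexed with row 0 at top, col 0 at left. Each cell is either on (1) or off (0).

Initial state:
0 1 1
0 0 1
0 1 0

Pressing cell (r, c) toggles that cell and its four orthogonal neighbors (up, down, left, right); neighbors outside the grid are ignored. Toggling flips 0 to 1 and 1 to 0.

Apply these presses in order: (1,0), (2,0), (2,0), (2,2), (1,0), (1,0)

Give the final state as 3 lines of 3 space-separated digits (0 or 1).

After press 1 at (1,0):
1 1 1
1 1 1
1 1 0

After press 2 at (2,0):
1 1 1
0 1 1
0 0 0

After press 3 at (2,0):
1 1 1
1 1 1
1 1 0

After press 4 at (2,2):
1 1 1
1 1 0
1 0 1

After press 5 at (1,0):
0 1 1
0 0 0
0 0 1

After press 6 at (1,0):
1 1 1
1 1 0
1 0 1

Answer: 1 1 1
1 1 0
1 0 1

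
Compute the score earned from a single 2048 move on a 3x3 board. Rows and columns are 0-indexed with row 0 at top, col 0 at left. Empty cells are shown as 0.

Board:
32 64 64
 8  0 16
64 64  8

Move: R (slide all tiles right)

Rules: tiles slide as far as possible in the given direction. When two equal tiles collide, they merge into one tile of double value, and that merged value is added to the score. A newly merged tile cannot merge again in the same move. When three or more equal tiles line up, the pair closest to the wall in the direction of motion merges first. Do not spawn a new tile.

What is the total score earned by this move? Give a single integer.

Slide right:
row 0: [32, 64, 64] -> [0, 32, 128]  score +128 (running 128)
row 1: [8, 0, 16] -> [0, 8, 16]  score +0 (running 128)
row 2: [64, 64, 8] -> [0, 128, 8]  score +128 (running 256)
Board after move:
  0  32 128
  0   8  16
  0 128   8

Answer: 256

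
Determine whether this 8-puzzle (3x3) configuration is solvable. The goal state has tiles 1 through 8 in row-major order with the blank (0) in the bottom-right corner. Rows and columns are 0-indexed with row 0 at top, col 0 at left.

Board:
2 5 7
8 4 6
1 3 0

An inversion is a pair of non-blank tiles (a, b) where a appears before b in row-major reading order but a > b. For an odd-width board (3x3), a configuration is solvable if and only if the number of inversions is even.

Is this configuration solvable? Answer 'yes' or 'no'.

Inversions (pairs i<j in row-major order where tile[i] > tile[j] > 0): 16
16 is even, so the puzzle is solvable.

Answer: yes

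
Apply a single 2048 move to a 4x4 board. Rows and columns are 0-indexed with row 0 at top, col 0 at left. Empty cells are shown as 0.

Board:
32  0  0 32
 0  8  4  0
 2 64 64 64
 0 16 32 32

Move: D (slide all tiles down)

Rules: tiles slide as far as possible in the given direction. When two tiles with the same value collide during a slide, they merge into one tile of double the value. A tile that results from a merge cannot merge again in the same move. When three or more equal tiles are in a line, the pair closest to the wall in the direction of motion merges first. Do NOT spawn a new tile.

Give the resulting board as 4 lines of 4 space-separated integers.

Slide down:
col 0: [32, 0, 2, 0] -> [0, 0, 32, 2]
col 1: [0, 8, 64, 16] -> [0, 8, 64, 16]
col 2: [0, 4, 64, 32] -> [0, 4, 64, 32]
col 3: [32, 0, 64, 32] -> [0, 32, 64, 32]

Answer:  0  0  0  0
 0  8  4 32
32 64 64 64
 2 16 32 32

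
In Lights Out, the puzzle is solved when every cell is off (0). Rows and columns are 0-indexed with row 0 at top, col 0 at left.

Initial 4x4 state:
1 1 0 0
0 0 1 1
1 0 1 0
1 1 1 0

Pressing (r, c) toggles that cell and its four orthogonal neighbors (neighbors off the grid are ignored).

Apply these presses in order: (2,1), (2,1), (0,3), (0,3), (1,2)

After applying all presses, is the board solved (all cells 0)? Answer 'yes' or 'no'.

After press 1 at (2,1):
1 1 0 0
0 1 1 1
0 1 0 0
1 0 1 0

After press 2 at (2,1):
1 1 0 0
0 0 1 1
1 0 1 0
1 1 1 0

After press 3 at (0,3):
1 1 1 1
0 0 1 0
1 0 1 0
1 1 1 0

After press 4 at (0,3):
1 1 0 0
0 0 1 1
1 0 1 0
1 1 1 0

After press 5 at (1,2):
1 1 1 0
0 1 0 0
1 0 0 0
1 1 1 0

Lights still on: 8

Answer: no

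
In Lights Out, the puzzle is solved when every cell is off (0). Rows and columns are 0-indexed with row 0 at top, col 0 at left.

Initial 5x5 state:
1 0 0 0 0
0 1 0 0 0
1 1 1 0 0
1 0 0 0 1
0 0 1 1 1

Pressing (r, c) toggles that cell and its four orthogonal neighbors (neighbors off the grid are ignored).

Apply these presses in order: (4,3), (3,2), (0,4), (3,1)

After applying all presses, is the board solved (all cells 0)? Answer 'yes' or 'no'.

After press 1 at (4,3):
1 0 0 0 0
0 1 0 0 0
1 1 1 0 0
1 0 0 1 1
0 0 0 0 0

After press 2 at (3,2):
1 0 0 0 0
0 1 0 0 0
1 1 0 0 0
1 1 1 0 1
0 0 1 0 0

After press 3 at (0,4):
1 0 0 1 1
0 1 0 0 1
1 1 0 0 0
1 1 1 0 1
0 0 1 0 0

After press 4 at (3,1):
1 0 0 1 1
0 1 0 0 1
1 0 0 0 0
0 0 0 0 1
0 1 1 0 0

Lights still on: 9

Answer: no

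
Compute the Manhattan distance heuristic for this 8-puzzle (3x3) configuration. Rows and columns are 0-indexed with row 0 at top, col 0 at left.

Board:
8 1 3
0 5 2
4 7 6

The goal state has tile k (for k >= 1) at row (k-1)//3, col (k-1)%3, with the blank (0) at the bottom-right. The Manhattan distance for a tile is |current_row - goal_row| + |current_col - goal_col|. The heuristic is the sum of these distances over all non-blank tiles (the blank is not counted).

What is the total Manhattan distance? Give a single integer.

Tile 8: at (0,0), goal (2,1), distance |0-2|+|0-1| = 3
Tile 1: at (0,1), goal (0,0), distance |0-0|+|1-0| = 1
Tile 3: at (0,2), goal (0,2), distance |0-0|+|2-2| = 0
Tile 5: at (1,1), goal (1,1), distance |1-1|+|1-1| = 0
Tile 2: at (1,2), goal (0,1), distance |1-0|+|2-1| = 2
Tile 4: at (2,0), goal (1,0), distance |2-1|+|0-0| = 1
Tile 7: at (2,1), goal (2,0), distance |2-2|+|1-0| = 1
Tile 6: at (2,2), goal (1,2), distance |2-1|+|2-2| = 1
Sum: 3 + 1 + 0 + 0 + 2 + 1 + 1 + 1 = 9

Answer: 9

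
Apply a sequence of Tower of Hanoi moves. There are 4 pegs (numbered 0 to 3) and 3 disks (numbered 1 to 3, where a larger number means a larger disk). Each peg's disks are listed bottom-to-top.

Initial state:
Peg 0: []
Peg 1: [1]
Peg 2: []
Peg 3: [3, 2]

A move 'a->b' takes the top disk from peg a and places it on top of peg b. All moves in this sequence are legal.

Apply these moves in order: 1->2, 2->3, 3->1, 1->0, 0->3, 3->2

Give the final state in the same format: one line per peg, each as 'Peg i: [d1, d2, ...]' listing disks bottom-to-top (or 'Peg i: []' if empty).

After move 1 (1->2):
Peg 0: []
Peg 1: []
Peg 2: [1]
Peg 3: [3, 2]

After move 2 (2->3):
Peg 0: []
Peg 1: []
Peg 2: []
Peg 3: [3, 2, 1]

After move 3 (3->1):
Peg 0: []
Peg 1: [1]
Peg 2: []
Peg 3: [3, 2]

After move 4 (1->0):
Peg 0: [1]
Peg 1: []
Peg 2: []
Peg 3: [3, 2]

After move 5 (0->3):
Peg 0: []
Peg 1: []
Peg 2: []
Peg 3: [3, 2, 1]

After move 6 (3->2):
Peg 0: []
Peg 1: []
Peg 2: [1]
Peg 3: [3, 2]

Answer: Peg 0: []
Peg 1: []
Peg 2: [1]
Peg 3: [3, 2]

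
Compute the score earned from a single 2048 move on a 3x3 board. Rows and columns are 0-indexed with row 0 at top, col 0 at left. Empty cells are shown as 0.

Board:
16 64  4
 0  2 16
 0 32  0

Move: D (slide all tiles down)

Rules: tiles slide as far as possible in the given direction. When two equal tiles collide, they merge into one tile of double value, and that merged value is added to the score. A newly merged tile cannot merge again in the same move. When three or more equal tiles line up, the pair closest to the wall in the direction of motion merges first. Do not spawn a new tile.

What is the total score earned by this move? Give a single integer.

Slide down:
col 0: [16, 0, 0] -> [0, 0, 16]  score +0 (running 0)
col 1: [64, 2, 32] -> [64, 2, 32]  score +0 (running 0)
col 2: [4, 16, 0] -> [0, 4, 16]  score +0 (running 0)
Board after move:
 0 64  0
 0  2  4
16 32 16

Answer: 0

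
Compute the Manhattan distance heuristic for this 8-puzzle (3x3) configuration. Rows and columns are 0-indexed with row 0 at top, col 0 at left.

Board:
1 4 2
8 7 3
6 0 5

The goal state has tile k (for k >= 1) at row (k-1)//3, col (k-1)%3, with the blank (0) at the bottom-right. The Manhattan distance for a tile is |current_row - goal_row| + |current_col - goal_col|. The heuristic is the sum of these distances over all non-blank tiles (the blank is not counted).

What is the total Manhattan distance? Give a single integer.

Answer: 13

Derivation:
Tile 1: (0,0)->(0,0) = 0
Tile 4: (0,1)->(1,0) = 2
Tile 2: (0,2)->(0,1) = 1
Tile 8: (1,0)->(2,1) = 2
Tile 7: (1,1)->(2,0) = 2
Tile 3: (1,2)->(0,2) = 1
Tile 6: (2,0)->(1,2) = 3
Tile 5: (2,2)->(1,1) = 2
Sum: 0 + 2 + 1 + 2 + 2 + 1 + 3 + 2 = 13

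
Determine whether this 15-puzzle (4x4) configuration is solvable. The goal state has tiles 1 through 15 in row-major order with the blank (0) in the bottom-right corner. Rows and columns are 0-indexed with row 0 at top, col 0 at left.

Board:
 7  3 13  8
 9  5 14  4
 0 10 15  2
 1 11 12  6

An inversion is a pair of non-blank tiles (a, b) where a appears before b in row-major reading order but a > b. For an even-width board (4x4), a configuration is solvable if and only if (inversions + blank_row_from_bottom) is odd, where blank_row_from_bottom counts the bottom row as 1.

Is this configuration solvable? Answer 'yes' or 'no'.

Inversions: 51
Blank is in row 2 (0-indexed from top), which is row 2 counting from the bottom (bottom = 1).
51 + 2 = 53, which is odd, so the puzzle is solvable.

Answer: yes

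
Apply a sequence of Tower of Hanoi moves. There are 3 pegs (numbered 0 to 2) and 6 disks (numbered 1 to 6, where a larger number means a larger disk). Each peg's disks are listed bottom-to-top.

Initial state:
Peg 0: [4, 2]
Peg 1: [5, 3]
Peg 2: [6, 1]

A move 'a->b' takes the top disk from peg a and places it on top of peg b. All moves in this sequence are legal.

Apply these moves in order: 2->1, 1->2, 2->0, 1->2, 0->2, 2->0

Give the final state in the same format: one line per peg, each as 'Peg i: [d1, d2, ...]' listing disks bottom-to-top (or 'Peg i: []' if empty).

After move 1 (2->1):
Peg 0: [4, 2]
Peg 1: [5, 3, 1]
Peg 2: [6]

After move 2 (1->2):
Peg 0: [4, 2]
Peg 1: [5, 3]
Peg 2: [6, 1]

After move 3 (2->0):
Peg 0: [4, 2, 1]
Peg 1: [5, 3]
Peg 2: [6]

After move 4 (1->2):
Peg 0: [4, 2, 1]
Peg 1: [5]
Peg 2: [6, 3]

After move 5 (0->2):
Peg 0: [4, 2]
Peg 1: [5]
Peg 2: [6, 3, 1]

After move 6 (2->0):
Peg 0: [4, 2, 1]
Peg 1: [5]
Peg 2: [6, 3]

Answer: Peg 0: [4, 2, 1]
Peg 1: [5]
Peg 2: [6, 3]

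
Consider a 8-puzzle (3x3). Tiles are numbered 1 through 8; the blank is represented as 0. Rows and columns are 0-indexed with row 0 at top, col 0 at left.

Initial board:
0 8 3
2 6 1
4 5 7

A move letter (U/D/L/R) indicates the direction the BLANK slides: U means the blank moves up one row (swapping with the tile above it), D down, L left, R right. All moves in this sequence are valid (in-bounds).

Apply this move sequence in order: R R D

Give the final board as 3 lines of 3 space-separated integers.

After move 1 (R):
8 0 3
2 6 1
4 5 7

After move 2 (R):
8 3 0
2 6 1
4 5 7

After move 3 (D):
8 3 1
2 6 0
4 5 7

Answer: 8 3 1
2 6 0
4 5 7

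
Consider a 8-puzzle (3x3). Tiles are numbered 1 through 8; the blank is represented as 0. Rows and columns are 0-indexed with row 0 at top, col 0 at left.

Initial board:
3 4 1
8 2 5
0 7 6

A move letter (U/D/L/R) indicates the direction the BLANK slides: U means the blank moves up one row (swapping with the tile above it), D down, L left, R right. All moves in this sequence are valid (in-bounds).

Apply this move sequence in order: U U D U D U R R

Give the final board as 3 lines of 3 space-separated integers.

After move 1 (U):
3 4 1
0 2 5
8 7 6

After move 2 (U):
0 4 1
3 2 5
8 7 6

After move 3 (D):
3 4 1
0 2 5
8 7 6

After move 4 (U):
0 4 1
3 2 5
8 7 6

After move 5 (D):
3 4 1
0 2 5
8 7 6

After move 6 (U):
0 4 1
3 2 5
8 7 6

After move 7 (R):
4 0 1
3 2 5
8 7 6

After move 8 (R):
4 1 0
3 2 5
8 7 6

Answer: 4 1 0
3 2 5
8 7 6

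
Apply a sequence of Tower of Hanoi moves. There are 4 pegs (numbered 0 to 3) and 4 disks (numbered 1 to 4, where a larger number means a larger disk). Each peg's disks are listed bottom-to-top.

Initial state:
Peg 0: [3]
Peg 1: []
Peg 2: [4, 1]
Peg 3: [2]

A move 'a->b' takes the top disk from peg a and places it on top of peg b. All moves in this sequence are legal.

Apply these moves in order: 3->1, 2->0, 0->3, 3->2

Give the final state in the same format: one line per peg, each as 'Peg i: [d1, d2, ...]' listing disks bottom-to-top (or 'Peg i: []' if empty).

After move 1 (3->1):
Peg 0: [3]
Peg 1: [2]
Peg 2: [4, 1]
Peg 3: []

After move 2 (2->0):
Peg 0: [3, 1]
Peg 1: [2]
Peg 2: [4]
Peg 3: []

After move 3 (0->3):
Peg 0: [3]
Peg 1: [2]
Peg 2: [4]
Peg 3: [1]

After move 4 (3->2):
Peg 0: [3]
Peg 1: [2]
Peg 2: [4, 1]
Peg 3: []

Answer: Peg 0: [3]
Peg 1: [2]
Peg 2: [4, 1]
Peg 3: []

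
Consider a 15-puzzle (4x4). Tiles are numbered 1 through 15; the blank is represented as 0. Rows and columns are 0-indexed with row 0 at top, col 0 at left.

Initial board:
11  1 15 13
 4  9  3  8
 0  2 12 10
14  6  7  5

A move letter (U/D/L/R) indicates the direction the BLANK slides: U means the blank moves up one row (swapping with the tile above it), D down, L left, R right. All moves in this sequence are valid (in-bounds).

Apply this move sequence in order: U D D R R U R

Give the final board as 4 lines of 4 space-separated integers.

Answer: 11  1 15 13
 4  9  3  8
14  2 10  0
 6  7 12  5

Derivation:
After move 1 (U):
11  1 15 13
 0  9  3  8
 4  2 12 10
14  6  7  5

After move 2 (D):
11  1 15 13
 4  9  3  8
 0  2 12 10
14  6  7  5

After move 3 (D):
11  1 15 13
 4  9  3  8
14  2 12 10
 0  6  7  5

After move 4 (R):
11  1 15 13
 4  9  3  8
14  2 12 10
 6  0  7  5

After move 5 (R):
11  1 15 13
 4  9  3  8
14  2 12 10
 6  7  0  5

After move 6 (U):
11  1 15 13
 4  9  3  8
14  2  0 10
 6  7 12  5

After move 7 (R):
11  1 15 13
 4  9  3  8
14  2 10  0
 6  7 12  5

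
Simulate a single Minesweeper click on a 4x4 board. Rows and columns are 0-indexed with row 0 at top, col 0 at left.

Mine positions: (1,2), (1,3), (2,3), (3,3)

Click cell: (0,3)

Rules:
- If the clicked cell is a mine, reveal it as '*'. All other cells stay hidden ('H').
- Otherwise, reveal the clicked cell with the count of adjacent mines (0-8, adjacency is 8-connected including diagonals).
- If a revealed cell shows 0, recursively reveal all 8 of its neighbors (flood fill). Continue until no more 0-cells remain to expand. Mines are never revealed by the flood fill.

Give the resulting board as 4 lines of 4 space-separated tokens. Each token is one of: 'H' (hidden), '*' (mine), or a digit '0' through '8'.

H H H 2
H H H H
H H H H
H H H H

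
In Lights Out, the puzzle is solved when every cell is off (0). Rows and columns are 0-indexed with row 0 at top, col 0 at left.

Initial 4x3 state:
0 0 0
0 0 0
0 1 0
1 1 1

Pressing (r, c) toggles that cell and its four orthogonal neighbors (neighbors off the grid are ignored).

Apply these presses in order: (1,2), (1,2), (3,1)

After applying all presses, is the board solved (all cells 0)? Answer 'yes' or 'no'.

After press 1 at (1,2):
0 0 1
0 1 1
0 1 1
1 1 1

After press 2 at (1,2):
0 0 0
0 0 0
0 1 0
1 1 1

After press 3 at (3,1):
0 0 0
0 0 0
0 0 0
0 0 0

Lights still on: 0

Answer: yes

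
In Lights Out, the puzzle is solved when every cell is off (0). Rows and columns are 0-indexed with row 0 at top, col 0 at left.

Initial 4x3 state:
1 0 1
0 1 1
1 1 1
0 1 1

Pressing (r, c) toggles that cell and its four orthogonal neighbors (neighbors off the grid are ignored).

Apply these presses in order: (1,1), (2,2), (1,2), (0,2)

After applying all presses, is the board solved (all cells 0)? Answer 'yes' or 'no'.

Answer: no

Derivation:
After press 1 at (1,1):
1 1 1
1 0 0
1 0 1
0 1 1

After press 2 at (2,2):
1 1 1
1 0 1
1 1 0
0 1 0

After press 3 at (1,2):
1 1 0
1 1 0
1 1 1
0 1 0

After press 4 at (0,2):
1 0 1
1 1 1
1 1 1
0 1 0

Lights still on: 9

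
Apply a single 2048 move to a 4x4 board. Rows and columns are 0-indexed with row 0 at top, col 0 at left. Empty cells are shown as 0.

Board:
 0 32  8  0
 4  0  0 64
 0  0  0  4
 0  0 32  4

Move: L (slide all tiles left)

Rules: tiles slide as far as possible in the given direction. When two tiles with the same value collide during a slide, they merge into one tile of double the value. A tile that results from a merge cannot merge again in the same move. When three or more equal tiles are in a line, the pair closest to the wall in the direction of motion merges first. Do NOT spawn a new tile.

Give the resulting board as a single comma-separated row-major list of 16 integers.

Answer: 32, 8, 0, 0, 4, 64, 0, 0, 4, 0, 0, 0, 32, 4, 0, 0

Derivation:
Slide left:
row 0: [0, 32, 8, 0] -> [32, 8, 0, 0]
row 1: [4, 0, 0, 64] -> [4, 64, 0, 0]
row 2: [0, 0, 0, 4] -> [4, 0, 0, 0]
row 3: [0, 0, 32, 4] -> [32, 4, 0, 0]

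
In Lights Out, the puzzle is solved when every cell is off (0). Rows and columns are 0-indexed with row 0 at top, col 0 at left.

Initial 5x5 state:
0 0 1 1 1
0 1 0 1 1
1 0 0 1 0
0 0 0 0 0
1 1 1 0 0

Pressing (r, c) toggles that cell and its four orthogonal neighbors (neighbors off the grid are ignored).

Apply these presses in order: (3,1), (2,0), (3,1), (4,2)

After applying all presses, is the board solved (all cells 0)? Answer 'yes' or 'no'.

Answer: no

Derivation:
After press 1 at (3,1):
0 0 1 1 1
0 1 0 1 1
1 1 0 1 0
1 1 1 0 0
1 0 1 0 0

After press 2 at (2,0):
0 0 1 1 1
1 1 0 1 1
0 0 0 1 0
0 1 1 0 0
1 0 1 0 0

After press 3 at (3,1):
0 0 1 1 1
1 1 0 1 1
0 1 0 1 0
1 0 0 0 0
1 1 1 0 0

After press 4 at (4,2):
0 0 1 1 1
1 1 0 1 1
0 1 0 1 0
1 0 1 0 0
1 0 0 1 0

Lights still on: 13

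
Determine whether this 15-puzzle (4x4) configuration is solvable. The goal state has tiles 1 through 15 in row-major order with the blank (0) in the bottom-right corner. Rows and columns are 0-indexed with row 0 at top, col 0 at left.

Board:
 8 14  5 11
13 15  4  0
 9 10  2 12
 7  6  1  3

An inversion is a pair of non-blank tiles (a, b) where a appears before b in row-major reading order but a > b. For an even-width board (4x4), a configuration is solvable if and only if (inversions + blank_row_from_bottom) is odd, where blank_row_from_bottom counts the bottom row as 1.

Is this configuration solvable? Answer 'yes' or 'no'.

Inversions: 72
Blank is in row 1 (0-indexed from top), which is row 3 counting from the bottom (bottom = 1).
72 + 3 = 75, which is odd, so the puzzle is solvable.

Answer: yes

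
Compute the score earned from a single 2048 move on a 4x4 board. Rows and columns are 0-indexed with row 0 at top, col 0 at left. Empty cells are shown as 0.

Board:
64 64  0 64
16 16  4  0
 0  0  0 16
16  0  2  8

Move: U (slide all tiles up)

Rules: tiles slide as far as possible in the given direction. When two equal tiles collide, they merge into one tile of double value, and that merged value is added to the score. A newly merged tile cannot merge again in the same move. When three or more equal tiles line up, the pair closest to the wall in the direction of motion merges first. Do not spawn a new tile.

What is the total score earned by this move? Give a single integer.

Answer: 32

Derivation:
Slide up:
col 0: [64, 16, 0, 16] -> [64, 32, 0, 0]  score +32 (running 32)
col 1: [64, 16, 0, 0] -> [64, 16, 0, 0]  score +0 (running 32)
col 2: [0, 4, 0, 2] -> [4, 2, 0, 0]  score +0 (running 32)
col 3: [64, 0, 16, 8] -> [64, 16, 8, 0]  score +0 (running 32)
Board after move:
64 64  4 64
32 16  2 16
 0  0  0  8
 0  0  0  0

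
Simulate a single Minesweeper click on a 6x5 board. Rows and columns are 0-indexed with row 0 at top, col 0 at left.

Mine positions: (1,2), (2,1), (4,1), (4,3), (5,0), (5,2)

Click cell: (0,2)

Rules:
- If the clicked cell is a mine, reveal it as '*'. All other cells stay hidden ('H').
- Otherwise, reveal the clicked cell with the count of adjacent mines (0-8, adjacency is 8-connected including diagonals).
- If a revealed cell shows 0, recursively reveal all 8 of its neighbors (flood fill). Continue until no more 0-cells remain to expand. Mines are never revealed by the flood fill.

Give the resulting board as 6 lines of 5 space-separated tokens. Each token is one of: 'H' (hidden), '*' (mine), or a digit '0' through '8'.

H H 1 H H
H H H H H
H H H H H
H H H H H
H H H H H
H H H H H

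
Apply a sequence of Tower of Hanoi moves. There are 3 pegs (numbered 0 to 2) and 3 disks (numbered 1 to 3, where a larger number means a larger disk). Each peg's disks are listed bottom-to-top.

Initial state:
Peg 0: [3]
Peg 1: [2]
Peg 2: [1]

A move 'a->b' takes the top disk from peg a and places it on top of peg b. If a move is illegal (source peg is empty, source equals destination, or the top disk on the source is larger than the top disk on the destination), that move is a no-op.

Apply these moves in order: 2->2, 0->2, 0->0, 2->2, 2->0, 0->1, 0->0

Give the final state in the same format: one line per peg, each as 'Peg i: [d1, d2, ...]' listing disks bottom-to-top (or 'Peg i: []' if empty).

Answer: Peg 0: [3]
Peg 1: [2, 1]
Peg 2: []

Derivation:
After move 1 (2->2):
Peg 0: [3]
Peg 1: [2]
Peg 2: [1]

After move 2 (0->2):
Peg 0: [3]
Peg 1: [2]
Peg 2: [1]

After move 3 (0->0):
Peg 0: [3]
Peg 1: [2]
Peg 2: [1]

After move 4 (2->2):
Peg 0: [3]
Peg 1: [2]
Peg 2: [1]

After move 5 (2->0):
Peg 0: [3, 1]
Peg 1: [2]
Peg 2: []

After move 6 (0->1):
Peg 0: [3]
Peg 1: [2, 1]
Peg 2: []

After move 7 (0->0):
Peg 0: [3]
Peg 1: [2, 1]
Peg 2: []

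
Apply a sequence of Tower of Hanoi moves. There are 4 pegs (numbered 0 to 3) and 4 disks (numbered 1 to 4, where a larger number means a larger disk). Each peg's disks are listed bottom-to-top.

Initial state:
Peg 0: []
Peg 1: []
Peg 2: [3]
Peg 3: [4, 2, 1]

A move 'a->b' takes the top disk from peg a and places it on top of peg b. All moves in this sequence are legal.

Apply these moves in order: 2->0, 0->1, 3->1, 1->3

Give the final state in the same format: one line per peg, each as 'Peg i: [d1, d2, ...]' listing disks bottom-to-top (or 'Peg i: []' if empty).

Answer: Peg 0: []
Peg 1: [3]
Peg 2: []
Peg 3: [4, 2, 1]

Derivation:
After move 1 (2->0):
Peg 0: [3]
Peg 1: []
Peg 2: []
Peg 3: [4, 2, 1]

After move 2 (0->1):
Peg 0: []
Peg 1: [3]
Peg 2: []
Peg 3: [4, 2, 1]

After move 3 (3->1):
Peg 0: []
Peg 1: [3, 1]
Peg 2: []
Peg 3: [4, 2]

After move 4 (1->3):
Peg 0: []
Peg 1: [3]
Peg 2: []
Peg 3: [4, 2, 1]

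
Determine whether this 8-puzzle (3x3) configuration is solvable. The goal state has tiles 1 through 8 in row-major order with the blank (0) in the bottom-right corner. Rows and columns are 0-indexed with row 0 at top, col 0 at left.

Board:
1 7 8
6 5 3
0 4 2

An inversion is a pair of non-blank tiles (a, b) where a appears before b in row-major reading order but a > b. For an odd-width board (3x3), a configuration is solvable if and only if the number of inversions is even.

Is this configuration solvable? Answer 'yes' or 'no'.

Answer: no

Derivation:
Inversions (pairs i<j in row-major order where tile[i] > tile[j] > 0): 19
19 is odd, so the puzzle is not solvable.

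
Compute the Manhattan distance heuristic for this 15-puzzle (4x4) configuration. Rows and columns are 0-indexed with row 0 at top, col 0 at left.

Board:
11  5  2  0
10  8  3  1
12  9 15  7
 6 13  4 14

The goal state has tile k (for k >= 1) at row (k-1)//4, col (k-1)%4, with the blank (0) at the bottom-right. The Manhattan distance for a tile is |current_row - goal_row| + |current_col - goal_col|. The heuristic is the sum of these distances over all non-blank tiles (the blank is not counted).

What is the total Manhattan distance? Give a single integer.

Tile 11: (0,0)->(2,2) = 4
Tile 5: (0,1)->(1,0) = 2
Tile 2: (0,2)->(0,1) = 1
Tile 10: (1,0)->(2,1) = 2
Tile 8: (1,1)->(1,3) = 2
Tile 3: (1,2)->(0,2) = 1
Tile 1: (1,3)->(0,0) = 4
Tile 12: (2,0)->(2,3) = 3
Tile 9: (2,1)->(2,0) = 1
Tile 15: (2,2)->(3,2) = 1
Tile 7: (2,3)->(1,2) = 2
Tile 6: (3,0)->(1,1) = 3
Tile 13: (3,1)->(3,0) = 1
Tile 4: (3,2)->(0,3) = 4
Tile 14: (3,3)->(3,1) = 2
Sum: 4 + 2 + 1 + 2 + 2 + 1 + 4 + 3 + 1 + 1 + 2 + 3 + 1 + 4 + 2 = 33

Answer: 33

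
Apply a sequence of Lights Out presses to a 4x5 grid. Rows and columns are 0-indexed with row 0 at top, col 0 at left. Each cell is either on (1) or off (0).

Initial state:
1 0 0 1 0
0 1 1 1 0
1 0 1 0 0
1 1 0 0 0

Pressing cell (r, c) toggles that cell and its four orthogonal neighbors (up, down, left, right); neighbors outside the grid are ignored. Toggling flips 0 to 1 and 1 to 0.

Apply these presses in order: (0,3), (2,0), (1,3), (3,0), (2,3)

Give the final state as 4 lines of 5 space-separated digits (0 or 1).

After press 1 at (0,3):
1 0 1 0 1
0 1 1 0 0
1 0 1 0 0
1 1 0 0 0

After press 2 at (2,0):
1 0 1 0 1
1 1 1 0 0
0 1 1 0 0
0 1 0 0 0

After press 3 at (1,3):
1 0 1 1 1
1 1 0 1 1
0 1 1 1 0
0 1 0 0 0

After press 4 at (3,0):
1 0 1 1 1
1 1 0 1 1
1 1 1 1 0
1 0 0 0 0

After press 5 at (2,3):
1 0 1 1 1
1 1 0 0 1
1 1 0 0 1
1 0 0 1 0

Answer: 1 0 1 1 1
1 1 0 0 1
1 1 0 0 1
1 0 0 1 0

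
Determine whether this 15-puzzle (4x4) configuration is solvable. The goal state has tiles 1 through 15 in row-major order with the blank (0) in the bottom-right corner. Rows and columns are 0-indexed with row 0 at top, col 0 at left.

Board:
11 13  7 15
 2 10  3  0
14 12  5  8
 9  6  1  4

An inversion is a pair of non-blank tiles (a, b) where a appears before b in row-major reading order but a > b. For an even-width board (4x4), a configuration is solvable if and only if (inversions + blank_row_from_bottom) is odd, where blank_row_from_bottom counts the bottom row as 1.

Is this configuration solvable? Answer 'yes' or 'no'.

Answer: yes

Derivation:
Inversions: 70
Blank is in row 1 (0-indexed from top), which is row 3 counting from the bottom (bottom = 1).
70 + 3 = 73, which is odd, so the puzzle is solvable.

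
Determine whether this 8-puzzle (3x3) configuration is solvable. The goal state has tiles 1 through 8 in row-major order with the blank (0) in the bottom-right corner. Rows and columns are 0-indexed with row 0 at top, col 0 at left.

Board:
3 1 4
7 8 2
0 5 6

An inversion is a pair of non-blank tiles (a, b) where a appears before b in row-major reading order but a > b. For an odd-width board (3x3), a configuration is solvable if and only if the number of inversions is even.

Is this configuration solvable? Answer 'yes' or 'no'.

Inversions (pairs i<j in row-major order where tile[i] > tile[j] > 0): 9
9 is odd, so the puzzle is not solvable.

Answer: no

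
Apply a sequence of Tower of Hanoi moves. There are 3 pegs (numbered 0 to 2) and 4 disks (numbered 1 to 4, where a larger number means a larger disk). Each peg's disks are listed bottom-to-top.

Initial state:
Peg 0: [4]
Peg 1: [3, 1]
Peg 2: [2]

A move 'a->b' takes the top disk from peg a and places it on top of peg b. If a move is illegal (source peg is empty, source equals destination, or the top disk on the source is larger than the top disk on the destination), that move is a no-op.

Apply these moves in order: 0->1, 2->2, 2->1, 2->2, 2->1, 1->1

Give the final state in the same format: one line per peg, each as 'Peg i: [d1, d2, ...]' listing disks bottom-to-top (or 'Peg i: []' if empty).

Answer: Peg 0: [4]
Peg 1: [3, 1]
Peg 2: [2]

Derivation:
After move 1 (0->1):
Peg 0: [4]
Peg 1: [3, 1]
Peg 2: [2]

After move 2 (2->2):
Peg 0: [4]
Peg 1: [3, 1]
Peg 2: [2]

After move 3 (2->1):
Peg 0: [4]
Peg 1: [3, 1]
Peg 2: [2]

After move 4 (2->2):
Peg 0: [4]
Peg 1: [3, 1]
Peg 2: [2]

After move 5 (2->1):
Peg 0: [4]
Peg 1: [3, 1]
Peg 2: [2]

After move 6 (1->1):
Peg 0: [4]
Peg 1: [3, 1]
Peg 2: [2]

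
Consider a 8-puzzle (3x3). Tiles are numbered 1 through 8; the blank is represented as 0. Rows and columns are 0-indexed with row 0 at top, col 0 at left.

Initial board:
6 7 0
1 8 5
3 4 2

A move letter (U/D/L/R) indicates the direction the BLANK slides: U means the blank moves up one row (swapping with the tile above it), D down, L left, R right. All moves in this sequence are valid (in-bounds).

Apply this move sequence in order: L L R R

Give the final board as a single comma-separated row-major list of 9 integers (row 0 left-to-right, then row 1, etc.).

Answer: 6, 7, 0, 1, 8, 5, 3, 4, 2

Derivation:
After move 1 (L):
6 0 7
1 8 5
3 4 2

After move 2 (L):
0 6 7
1 8 5
3 4 2

After move 3 (R):
6 0 7
1 8 5
3 4 2

After move 4 (R):
6 7 0
1 8 5
3 4 2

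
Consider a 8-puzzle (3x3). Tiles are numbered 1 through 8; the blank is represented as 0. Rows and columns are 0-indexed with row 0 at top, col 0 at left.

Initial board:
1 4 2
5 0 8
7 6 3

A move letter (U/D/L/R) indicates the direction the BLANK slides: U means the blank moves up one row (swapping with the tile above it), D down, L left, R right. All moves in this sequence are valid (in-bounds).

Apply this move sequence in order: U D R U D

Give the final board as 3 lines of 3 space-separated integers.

Answer: 1 4 2
5 8 0
7 6 3

Derivation:
After move 1 (U):
1 0 2
5 4 8
7 6 3

After move 2 (D):
1 4 2
5 0 8
7 6 3

After move 3 (R):
1 4 2
5 8 0
7 6 3

After move 4 (U):
1 4 0
5 8 2
7 6 3

After move 5 (D):
1 4 2
5 8 0
7 6 3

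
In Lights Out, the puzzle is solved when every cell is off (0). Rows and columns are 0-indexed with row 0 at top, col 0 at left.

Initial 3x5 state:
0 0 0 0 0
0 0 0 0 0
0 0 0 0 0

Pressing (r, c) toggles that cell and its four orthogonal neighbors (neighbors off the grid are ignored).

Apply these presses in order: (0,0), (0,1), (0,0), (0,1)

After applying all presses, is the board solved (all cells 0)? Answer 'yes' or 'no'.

After press 1 at (0,0):
1 1 0 0 0
1 0 0 0 0
0 0 0 0 0

After press 2 at (0,1):
0 0 1 0 0
1 1 0 0 0
0 0 0 0 0

After press 3 at (0,0):
1 1 1 0 0
0 1 0 0 0
0 0 0 0 0

After press 4 at (0,1):
0 0 0 0 0
0 0 0 0 0
0 0 0 0 0

Lights still on: 0

Answer: yes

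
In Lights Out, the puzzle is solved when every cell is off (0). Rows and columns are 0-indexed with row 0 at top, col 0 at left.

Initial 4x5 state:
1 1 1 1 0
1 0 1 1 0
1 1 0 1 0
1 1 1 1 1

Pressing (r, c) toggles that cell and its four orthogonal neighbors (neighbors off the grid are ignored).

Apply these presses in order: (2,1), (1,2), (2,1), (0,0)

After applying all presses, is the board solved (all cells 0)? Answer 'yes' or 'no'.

Answer: no

Derivation:
After press 1 at (2,1):
1 1 1 1 0
1 1 1 1 0
0 0 1 1 0
1 0 1 1 1

After press 2 at (1,2):
1 1 0 1 0
1 0 0 0 0
0 0 0 1 0
1 0 1 1 1

After press 3 at (2,1):
1 1 0 1 0
1 1 0 0 0
1 1 1 1 0
1 1 1 1 1

After press 4 at (0,0):
0 0 0 1 0
0 1 0 0 0
1 1 1 1 0
1 1 1 1 1

Lights still on: 11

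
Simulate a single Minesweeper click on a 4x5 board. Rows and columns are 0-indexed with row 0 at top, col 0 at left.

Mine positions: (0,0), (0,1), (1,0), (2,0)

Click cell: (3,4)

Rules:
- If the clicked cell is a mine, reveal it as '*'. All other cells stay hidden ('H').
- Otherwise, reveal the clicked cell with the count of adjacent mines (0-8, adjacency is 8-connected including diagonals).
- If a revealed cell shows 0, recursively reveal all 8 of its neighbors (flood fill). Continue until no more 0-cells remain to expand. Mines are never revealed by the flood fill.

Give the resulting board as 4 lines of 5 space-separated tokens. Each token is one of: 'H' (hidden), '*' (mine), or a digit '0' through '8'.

H H 1 0 0
H 4 1 0 0
H 2 0 0 0
H 1 0 0 0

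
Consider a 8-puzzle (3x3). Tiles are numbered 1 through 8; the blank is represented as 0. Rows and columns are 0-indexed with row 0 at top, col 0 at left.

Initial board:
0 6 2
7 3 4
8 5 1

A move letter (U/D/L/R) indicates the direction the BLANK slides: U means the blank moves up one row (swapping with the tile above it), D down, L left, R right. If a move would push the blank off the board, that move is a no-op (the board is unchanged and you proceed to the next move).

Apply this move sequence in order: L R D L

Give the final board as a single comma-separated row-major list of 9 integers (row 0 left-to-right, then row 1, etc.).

Answer: 6, 3, 2, 0, 7, 4, 8, 5, 1

Derivation:
After move 1 (L):
0 6 2
7 3 4
8 5 1

After move 2 (R):
6 0 2
7 3 4
8 5 1

After move 3 (D):
6 3 2
7 0 4
8 5 1

After move 4 (L):
6 3 2
0 7 4
8 5 1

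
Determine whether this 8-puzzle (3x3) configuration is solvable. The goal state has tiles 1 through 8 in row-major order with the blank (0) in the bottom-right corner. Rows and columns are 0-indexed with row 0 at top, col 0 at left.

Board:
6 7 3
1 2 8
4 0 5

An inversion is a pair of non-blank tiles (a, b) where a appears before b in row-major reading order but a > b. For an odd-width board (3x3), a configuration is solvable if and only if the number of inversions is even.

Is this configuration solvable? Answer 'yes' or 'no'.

Inversions (pairs i<j in row-major order where tile[i] > tile[j] > 0): 14
14 is even, so the puzzle is solvable.

Answer: yes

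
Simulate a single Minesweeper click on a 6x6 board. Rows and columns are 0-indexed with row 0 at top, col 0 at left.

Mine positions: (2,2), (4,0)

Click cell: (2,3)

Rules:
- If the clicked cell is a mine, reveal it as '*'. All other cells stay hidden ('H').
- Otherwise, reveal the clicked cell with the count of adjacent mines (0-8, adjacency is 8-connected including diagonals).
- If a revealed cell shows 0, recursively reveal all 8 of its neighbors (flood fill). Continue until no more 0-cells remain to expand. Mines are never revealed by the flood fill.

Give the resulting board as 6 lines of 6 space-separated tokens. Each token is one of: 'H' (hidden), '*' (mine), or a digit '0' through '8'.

H H H H H H
H H H H H H
H H H 1 H H
H H H H H H
H H H H H H
H H H H H H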